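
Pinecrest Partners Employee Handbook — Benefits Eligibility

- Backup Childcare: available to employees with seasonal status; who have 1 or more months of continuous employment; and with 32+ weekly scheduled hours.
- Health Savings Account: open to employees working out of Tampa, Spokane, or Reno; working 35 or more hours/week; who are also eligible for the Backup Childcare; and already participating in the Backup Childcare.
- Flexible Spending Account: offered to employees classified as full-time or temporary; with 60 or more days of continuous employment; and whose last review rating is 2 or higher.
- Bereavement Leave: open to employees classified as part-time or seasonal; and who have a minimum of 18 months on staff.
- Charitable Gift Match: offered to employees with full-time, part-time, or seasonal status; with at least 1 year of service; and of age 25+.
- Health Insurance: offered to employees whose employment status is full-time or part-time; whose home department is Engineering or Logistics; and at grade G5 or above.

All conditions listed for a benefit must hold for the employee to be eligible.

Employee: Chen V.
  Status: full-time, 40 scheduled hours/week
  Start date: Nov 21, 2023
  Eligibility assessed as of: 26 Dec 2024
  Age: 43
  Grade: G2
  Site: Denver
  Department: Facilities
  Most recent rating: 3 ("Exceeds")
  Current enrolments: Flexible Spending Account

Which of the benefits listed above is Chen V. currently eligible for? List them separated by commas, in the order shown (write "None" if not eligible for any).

Service from Nov 21, 2023 to 26 Dec 2024: 401 days.
Backup Childcare — status full-time ✗ (requires seasonal) → not eligible.
Health Savings Account — site Denver ✗ (not Tampa, Spokane, or Reno) → not eligible.
Flexible Spending Account — status full-time ✓; service 401 days ≥ 60 days ✓; rating 3 ≥ 2 ✓ → eligible.
Bereavement Leave — status full-time ✗ (requires part-time or seasonal) → not eligible.
Charitable Gift Match — status full-time ✓; service 401 days ≥ 1 year (≈365 days) ✓; age 43 ≥ 25 ✓ → eligible.
Health Insurance — status full-time ✓; dept Facilities ✗ → not eligible.

Flexible Spending Account, Charitable Gift Match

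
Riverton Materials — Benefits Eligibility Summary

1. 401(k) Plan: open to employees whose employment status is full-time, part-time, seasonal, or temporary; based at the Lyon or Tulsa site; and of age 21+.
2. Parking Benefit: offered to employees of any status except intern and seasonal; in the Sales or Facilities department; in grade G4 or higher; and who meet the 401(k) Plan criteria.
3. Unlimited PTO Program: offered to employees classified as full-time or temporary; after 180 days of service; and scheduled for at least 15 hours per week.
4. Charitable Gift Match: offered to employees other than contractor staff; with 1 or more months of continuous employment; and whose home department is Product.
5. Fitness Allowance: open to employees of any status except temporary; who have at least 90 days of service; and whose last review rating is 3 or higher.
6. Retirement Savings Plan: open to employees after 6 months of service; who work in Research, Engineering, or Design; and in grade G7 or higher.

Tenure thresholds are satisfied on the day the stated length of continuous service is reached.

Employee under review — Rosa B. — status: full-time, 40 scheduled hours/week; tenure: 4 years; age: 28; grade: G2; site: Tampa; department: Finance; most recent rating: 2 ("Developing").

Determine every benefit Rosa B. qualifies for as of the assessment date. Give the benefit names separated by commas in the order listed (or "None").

401(k) Plan — status full-time ✓; site Tampa ✗ (not Lyon or Tulsa) → not eligible.
Parking Benefit — status full-time ✓ (not excluded); dept Finance ✗ → not eligible.
Unlimited PTO Program — status full-time ✓; service 4 years ≥ 180 days ✓; 40 hrs/wk ≥ 15 ✓ → eligible.
Charitable Gift Match — status full-time ✓ (not excluded); service 4 years ≥ 1 month (≈30 days) ✓; dept Finance ✗ → not eligible.
Fitness Allowance — status full-time ✓ (not excluded); service 4 years ≥ 90 days ✓; rating 2 < 3 ✗ → not eligible.
Retirement Savings Plan — service 4 years ≥ 6 months (≈180 days) ✓; dept Finance ✗ → not eligible.

Unlimited PTO Program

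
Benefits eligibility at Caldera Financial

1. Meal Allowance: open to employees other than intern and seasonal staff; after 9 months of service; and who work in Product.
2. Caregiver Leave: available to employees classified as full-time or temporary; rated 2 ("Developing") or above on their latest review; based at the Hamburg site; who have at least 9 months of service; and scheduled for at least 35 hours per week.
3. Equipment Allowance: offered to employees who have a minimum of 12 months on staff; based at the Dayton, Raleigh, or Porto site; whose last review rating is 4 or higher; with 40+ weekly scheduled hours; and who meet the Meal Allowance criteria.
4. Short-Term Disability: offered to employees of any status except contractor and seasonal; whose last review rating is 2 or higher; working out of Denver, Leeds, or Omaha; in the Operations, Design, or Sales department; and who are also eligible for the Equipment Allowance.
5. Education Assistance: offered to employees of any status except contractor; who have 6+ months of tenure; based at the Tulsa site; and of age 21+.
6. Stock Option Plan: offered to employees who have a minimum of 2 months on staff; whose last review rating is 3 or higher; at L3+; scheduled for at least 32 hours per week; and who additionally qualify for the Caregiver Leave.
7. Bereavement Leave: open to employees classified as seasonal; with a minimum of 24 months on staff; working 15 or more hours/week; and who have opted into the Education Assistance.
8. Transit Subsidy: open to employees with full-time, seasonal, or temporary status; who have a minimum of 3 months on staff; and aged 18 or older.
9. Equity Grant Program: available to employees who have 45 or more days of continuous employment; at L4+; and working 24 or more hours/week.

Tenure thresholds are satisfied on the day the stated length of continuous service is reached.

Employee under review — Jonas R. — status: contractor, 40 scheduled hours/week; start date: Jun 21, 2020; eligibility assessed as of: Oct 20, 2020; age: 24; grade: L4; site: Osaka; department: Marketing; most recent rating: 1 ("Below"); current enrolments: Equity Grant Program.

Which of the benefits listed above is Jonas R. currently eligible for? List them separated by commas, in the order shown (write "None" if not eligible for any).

Equity Grant Program

Service from Jun 21, 2020 to Oct 20, 2020: 121 days.
Meal Allowance — status contractor ✓ (not excluded); service 121 days < 9 months (≈270 days) ✗ → not eligible.
Caregiver Leave — status contractor ✗ (requires full-time or temporary) → not eligible.
Equipment Allowance — service 121 days < 12 months (≈360 days) ✗ → not eligible.
Short-Term Disability — status contractor ✗ (excluded) → not eligible.
Education Assistance — status contractor ✗ (excluded) → not eligible.
Stock Option Plan — service 121 days ≥ 2 months (≈60 days) ✓; rating 1 < 3 ✗ → not eligible.
Bereavement Leave — status contractor ✗ (requires seasonal) → not eligible.
Transit Subsidy — status contractor ✗ (requires full-time, seasonal, or temporary) → not eligible.
Equity Grant Program — service 121 days ≥ 45 days ✓; grade L4 ≥ L4 ✓; 40 hrs/wk ≥ 24 ✓ → eligible.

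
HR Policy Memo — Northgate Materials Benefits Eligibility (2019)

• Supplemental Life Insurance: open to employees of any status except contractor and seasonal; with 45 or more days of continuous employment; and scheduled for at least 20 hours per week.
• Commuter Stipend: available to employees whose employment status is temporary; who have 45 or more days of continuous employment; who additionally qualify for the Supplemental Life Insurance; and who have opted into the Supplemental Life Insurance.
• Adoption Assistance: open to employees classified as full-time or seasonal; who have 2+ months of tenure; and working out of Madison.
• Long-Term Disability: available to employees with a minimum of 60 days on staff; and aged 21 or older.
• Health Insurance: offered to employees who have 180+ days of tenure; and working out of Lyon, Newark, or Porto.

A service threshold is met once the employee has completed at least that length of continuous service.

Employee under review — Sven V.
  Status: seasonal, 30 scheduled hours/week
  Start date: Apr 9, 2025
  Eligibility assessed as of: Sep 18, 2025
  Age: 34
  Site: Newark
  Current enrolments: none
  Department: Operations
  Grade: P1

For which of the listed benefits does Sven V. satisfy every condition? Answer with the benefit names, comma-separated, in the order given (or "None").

Long-Term Disability

Service from Apr 9, 2025 to Sep 18, 2025: 162 days.
Supplemental Life Insurance — status seasonal ✗ (excluded) → not eligible.
Commuter Stipend — status seasonal ✗ (requires temporary) → not eligible.
Adoption Assistance — status seasonal ✓; service 162 days ≥ 2 months (≈60 days) ✓; site Newark ✗ (not Madison) → not eligible.
Long-Term Disability — service 162 days ≥ 60 days ✓; age 34 ≥ 21 ✓ → eligible.
Health Insurance — service 162 days < 180 days ✗ → not eligible.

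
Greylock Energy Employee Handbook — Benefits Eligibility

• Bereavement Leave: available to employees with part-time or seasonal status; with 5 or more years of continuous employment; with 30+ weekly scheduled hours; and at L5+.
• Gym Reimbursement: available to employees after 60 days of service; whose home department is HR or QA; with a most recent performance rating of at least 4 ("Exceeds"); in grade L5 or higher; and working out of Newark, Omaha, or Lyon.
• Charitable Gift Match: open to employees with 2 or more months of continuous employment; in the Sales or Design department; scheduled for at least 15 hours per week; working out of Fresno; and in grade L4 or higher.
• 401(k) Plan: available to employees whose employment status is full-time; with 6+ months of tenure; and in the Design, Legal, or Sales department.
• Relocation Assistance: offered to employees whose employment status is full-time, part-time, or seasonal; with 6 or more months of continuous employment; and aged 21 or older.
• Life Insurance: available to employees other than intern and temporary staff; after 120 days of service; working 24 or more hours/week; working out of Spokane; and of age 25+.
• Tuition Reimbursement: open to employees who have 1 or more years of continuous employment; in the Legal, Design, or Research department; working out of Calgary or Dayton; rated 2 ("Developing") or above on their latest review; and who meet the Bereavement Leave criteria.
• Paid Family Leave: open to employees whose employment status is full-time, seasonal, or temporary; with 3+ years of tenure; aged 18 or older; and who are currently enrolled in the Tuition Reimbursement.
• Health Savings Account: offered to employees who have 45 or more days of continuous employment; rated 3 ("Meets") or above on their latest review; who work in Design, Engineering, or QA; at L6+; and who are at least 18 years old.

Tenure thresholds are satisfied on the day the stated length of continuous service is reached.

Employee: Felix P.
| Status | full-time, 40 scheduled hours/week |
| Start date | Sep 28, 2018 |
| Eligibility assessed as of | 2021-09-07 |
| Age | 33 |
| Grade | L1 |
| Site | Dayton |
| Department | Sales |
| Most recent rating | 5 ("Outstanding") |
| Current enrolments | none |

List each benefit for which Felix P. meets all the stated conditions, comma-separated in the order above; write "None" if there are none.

401(k) Plan, Relocation Assistance

Service from Sep 28, 2018 to 2021-09-07: 1075 days.
Bereavement Leave — status full-time ✗ (requires part-time or seasonal) → not eligible.
Gym Reimbursement — service 1075 days ≥ 60 days ✓; dept Sales ✗ → not eligible.
Charitable Gift Match — service 1075 days ≥ 2 months (≈60 days) ✓; dept Sales ✓; 40 hrs/wk ≥ 15 ✓; site Dayton ✗ (not Fresno) → not eligible.
401(k) Plan — status full-time ✓; service 1075 days ≥ 6 months (≈180 days) ✓; dept Sales ✓ → eligible.
Relocation Assistance — status full-time ✓; service 1075 days ≥ 6 months (≈180 days) ✓; age 33 ≥ 21 ✓ → eligible.
Life Insurance — status full-time ✓ (not excluded); service 1075 days ≥ 120 days ✓; 40 hrs/wk ≥ 24 ✓; site Dayton ✗ (not Spokane) → not eligible.
Tuition Reimbursement — service 1075 days ≥ 1 year (≈365 days) ✓; dept Sales ✗ → not eligible.
Paid Family Leave — status full-time ✓; service 1075 days < 3 years (≈1095 days) ✗ → not eligible.
Health Savings Account — service 1075 days ≥ 45 days ✓; rating 5 ≥ 3 ✓; dept Sales ✗ → not eligible.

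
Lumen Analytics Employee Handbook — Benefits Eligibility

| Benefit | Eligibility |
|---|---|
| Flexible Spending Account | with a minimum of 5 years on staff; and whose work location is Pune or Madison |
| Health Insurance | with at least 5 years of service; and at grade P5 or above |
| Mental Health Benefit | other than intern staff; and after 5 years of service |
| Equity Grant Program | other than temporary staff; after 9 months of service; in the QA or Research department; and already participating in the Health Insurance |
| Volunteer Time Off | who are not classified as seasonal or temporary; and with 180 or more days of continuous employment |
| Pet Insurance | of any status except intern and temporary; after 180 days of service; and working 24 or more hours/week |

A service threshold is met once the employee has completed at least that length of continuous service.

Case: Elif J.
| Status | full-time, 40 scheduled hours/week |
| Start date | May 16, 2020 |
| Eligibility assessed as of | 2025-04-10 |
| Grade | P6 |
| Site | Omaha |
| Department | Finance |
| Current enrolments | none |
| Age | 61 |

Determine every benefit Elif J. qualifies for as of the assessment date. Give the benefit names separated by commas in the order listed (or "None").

Volunteer Time Off, Pet Insurance

Service from May 16, 2020 to 2025-04-10: 1790 days.
Flexible Spending Account — service 1790 days < 5 years (≈1825 days) ✗ → not eligible.
Health Insurance — service 1790 days < 5 years (≈1825 days) ✗ → not eligible.
Mental Health Benefit — status full-time ✓ (not excluded); service 1790 days < 5 years (≈1825 days) ✗ → not eligible.
Equity Grant Program — status full-time ✓ (not excluded); service 1790 days ≥ 9 months (≈270 days) ✓; dept Finance ✗ → not eligible.
Volunteer Time Off — status full-time ✓ (not excluded); service 1790 days ≥ 180 days ✓ → eligible.
Pet Insurance — status full-time ✓ (not excluded); service 1790 days ≥ 180 days ✓; 40 hrs/wk ≥ 24 ✓ → eligible.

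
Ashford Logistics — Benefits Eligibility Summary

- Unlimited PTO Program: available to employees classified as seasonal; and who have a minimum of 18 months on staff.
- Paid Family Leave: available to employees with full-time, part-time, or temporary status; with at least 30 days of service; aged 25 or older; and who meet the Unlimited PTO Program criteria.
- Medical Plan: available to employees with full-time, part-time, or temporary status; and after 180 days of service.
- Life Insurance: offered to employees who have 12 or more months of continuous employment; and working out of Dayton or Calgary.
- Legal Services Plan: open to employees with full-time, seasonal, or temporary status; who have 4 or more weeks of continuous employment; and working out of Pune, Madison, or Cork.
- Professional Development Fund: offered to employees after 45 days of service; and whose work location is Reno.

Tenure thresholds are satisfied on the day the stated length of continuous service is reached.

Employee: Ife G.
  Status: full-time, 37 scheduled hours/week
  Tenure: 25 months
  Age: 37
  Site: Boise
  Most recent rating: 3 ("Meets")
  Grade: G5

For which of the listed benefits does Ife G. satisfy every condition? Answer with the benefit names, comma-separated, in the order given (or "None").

Unlimited PTO Program — status full-time ✗ (requires seasonal) → not eligible.
Paid Family Leave — status full-time ✓; service 25 months ≥ 30 days ✓; age 37 ≥ 25 ✓; not eligible for Unlimited PTO Program ✗ → not eligible.
Medical Plan — status full-time ✓; service 25 months ≥ 180 days ✓ → eligible.
Life Insurance — service 25 months ≥ 12 months ✓; site Boise ✗ (not Dayton or Calgary) → not eligible.
Legal Services Plan — status full-time ✓; service 25 months ≥ 4 weeks (≈28 days) ✓; site Boise ✗ (not Pune, Madison, or Cork) → not eligible.
Professional Development Fund — service 25 months ≥ 45 days ✓; site Boise ✗ (not Reno) → not eligible.

Medical Plan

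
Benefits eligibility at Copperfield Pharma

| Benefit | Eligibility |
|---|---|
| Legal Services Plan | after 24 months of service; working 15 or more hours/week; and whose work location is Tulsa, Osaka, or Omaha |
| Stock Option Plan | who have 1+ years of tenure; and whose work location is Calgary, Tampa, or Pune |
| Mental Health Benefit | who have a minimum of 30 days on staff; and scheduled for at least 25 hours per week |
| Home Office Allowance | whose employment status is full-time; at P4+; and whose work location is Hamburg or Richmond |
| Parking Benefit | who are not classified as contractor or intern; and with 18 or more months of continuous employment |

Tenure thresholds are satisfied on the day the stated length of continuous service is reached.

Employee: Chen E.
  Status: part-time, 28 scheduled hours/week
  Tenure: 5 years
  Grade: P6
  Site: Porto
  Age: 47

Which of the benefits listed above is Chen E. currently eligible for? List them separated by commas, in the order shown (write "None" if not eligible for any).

Mental Health Benefit, Parking Benefit

Legal Services Plan — service 5 years ≥ 24 months (≈720 days) ✓; 28 hrs/wk ≥ 15 ✓; site Porto ✗ (not Tulsa, Osaka, or Omaha) → not eligible.
Stock Option Plan — service 5 years ≥ 1 year ✓; site Porto ✗ (not Calgary, Tampa, or Pune) → not eligible.
Mental Health Benefit — service 5 years ≥ 30 days ✓; 28 hrs/wk ≥ 25 ✓ → eligible.
Home Office Allowance — status part-time ✗ (requires full-time) → not eligible.
Parking Benefit — status part-time ✓ (not excluded); service 5 years ≥ 18 months (≈540 days) ✓ → eligible.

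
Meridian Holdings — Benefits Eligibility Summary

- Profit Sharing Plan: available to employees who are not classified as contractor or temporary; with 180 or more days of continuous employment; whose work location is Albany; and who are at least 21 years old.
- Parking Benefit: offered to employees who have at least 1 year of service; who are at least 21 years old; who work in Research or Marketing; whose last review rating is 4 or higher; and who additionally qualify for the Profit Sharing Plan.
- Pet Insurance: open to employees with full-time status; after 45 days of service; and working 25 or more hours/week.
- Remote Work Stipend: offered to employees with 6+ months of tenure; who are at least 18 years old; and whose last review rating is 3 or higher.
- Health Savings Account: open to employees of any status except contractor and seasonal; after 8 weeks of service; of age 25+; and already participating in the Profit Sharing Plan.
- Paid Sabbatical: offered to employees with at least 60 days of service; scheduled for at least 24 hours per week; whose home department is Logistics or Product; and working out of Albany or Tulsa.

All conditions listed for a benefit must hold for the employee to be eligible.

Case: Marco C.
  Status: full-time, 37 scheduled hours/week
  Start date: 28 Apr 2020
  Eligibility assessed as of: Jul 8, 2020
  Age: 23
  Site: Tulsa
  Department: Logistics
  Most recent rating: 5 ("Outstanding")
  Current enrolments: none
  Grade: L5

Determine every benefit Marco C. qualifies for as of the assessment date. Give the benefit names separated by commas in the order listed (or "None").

Pet Insurance, Paid Sabbatical

Service from 28 Apr 2020 to Jul 8, 2020: 71 days.
Profit Sharing Plan — status full-time ✓ (not excluded); service 71 days < 180 days ✗ → not eligible.
Parking Benefit — service 71 days < 1 year (≈365 days) ✗ → not eligible.
Pet Insurance — status full-time ✓; service 71 days ≥ 45 days ✓; 37 hrs/wk ≥ 25 ✓ → eligible.
Remote Work Stipend — service 71 days < 6 months (≈180 days) ✗ → not eligible.
Health Savings Account — status full-time ✓ (not excluded); service 71 days ≥ 8 weeks (≈56 days) ✓; age 23 < 25 ✗ → not eligible.
Paid Sabbatical — service 71 days ≥ 60 days ✓; 37 hrs/wk ≥ 24 ✓; dept Logistics ✓; site Tulsa ✓ → eligible.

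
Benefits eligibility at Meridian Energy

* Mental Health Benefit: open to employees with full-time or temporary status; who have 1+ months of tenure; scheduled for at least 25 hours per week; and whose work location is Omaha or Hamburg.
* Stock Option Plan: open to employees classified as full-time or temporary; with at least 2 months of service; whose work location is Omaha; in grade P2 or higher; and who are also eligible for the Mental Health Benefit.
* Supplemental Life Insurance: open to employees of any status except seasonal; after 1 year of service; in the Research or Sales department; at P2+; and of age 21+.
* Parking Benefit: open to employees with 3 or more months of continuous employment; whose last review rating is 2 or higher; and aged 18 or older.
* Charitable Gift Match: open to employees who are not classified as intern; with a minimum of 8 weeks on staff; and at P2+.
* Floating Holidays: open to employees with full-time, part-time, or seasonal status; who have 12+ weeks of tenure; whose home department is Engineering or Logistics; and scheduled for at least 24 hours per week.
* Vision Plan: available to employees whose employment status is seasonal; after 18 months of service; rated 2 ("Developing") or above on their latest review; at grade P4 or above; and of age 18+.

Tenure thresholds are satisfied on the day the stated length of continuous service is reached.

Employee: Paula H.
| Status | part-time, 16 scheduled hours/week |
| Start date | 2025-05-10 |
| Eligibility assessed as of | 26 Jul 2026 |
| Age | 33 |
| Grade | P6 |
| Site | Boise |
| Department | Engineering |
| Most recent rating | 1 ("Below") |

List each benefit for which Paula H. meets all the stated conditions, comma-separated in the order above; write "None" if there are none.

Charitable Gift Match

Service from 2025-05-10 to 26 Jul 2026: 442 days.
Mental Health Benefit — status part-time ✗ (requires full-time or temporary) → not eligible.
Stock Option Plan — status part-time ✗ (requires full-time or temporary) → not eligible.
Supplemental Life Insurance — status part-time ✓ (not excluded); service 442 days ≥ 1 year (≈365 days) ✓; dept Engineering ✗ → not eligible.
Parking Benefit — service 442 days ≥ 3 months (≈90 days) ✓; rating 1 < 2 ✗ → not eligible.
Charitable Gift Match — status part-time ✓ (not excluded); service 442 days ≥ 8 weeks (≈56 days) ✓; grade P6 ≥ P2 ✓ → eligible.
Floating Holidays — status part-time ✓; service 442 days ≥ 12 weeks (≈84 days) ✓; dept Engineering ✓; 16 hrs/wk < 24 ✗ → not eligible.
Vision Plan — status part-time ✗ (requires seasonal) → not eligible.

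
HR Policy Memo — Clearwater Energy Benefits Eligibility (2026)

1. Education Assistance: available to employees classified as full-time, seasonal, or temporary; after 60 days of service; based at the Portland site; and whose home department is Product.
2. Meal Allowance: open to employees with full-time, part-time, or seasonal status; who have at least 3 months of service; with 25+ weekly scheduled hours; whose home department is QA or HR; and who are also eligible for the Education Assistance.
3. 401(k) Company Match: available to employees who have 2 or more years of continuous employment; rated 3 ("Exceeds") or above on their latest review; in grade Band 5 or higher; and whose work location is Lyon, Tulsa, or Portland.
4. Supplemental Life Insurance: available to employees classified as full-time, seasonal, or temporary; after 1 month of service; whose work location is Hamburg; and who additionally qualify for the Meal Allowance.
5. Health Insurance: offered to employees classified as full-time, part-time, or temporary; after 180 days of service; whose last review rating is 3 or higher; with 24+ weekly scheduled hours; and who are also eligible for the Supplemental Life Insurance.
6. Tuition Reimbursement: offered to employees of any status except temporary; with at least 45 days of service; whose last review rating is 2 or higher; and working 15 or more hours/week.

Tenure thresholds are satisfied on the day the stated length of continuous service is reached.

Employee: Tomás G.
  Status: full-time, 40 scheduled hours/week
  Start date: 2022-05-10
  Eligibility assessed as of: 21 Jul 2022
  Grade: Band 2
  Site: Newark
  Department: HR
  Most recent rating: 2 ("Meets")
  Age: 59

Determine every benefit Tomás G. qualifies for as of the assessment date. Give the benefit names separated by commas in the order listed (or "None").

Service from 2022-05-10 to 21 Jul 2022: 72 days.
Education Assistance — status full-time ✓; service 72 days ≥ 60 days ✓; site Newark ✗ (not Portland) → not eligible.
Meal Allowance — status full-time ✓; service 72 days < 3 months (≈90 days) ✗ → not eligible.
401(k) Company Match — service 72 days < 2 years (≈730 days) ✗ → not eligible.
Supplemental Life Insurance — status full-time ✓; service 72 days ≥ 1 month (≈30 days) ✓; site Newark ✗ (not Hamburg) → not eligible.
Health Insurance — status full-time ✓; service 72 days < 180 days ✗ → not eligible.
Tuition Reimbursement — status full-time ✓ (not excluded); service 72 days ≥ 45 days ✓; rating 2 ≥ 2 ✓; 40 hrs/wk ≥ 15 ✓ → eligible.

Tuition Reimbursement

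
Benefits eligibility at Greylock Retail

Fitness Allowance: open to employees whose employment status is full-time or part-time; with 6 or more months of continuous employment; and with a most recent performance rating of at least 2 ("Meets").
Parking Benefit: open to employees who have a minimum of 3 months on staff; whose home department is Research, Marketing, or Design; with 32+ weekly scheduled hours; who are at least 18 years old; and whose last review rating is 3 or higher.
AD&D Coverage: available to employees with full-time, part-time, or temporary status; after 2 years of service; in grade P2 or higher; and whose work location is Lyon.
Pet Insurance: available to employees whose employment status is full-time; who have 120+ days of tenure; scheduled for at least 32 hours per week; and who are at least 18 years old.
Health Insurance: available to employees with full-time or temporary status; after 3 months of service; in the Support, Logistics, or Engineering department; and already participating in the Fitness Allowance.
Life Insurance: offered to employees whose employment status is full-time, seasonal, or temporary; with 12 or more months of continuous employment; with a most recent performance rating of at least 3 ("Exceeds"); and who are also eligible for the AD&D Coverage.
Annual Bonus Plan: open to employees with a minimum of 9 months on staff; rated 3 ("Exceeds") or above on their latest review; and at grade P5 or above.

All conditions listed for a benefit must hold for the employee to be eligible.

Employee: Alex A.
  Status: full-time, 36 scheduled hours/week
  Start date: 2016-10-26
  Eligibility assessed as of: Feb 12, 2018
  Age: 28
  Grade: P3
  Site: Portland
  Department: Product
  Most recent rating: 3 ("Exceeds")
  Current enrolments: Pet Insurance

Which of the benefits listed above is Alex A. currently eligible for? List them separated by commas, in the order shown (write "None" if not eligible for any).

Service from 2016-10-26 to Feb 12, 2018: 474 days.
Fitness Allowance — status full-time ✓; service 474 days ≥ 6 months (≈180 days) ✓; rating 3 ≥ 2 ✓ → eligible.
Parking Benefit — service 474 days ≥ 3 months (≈90 days) ✓; dept Product ✗ → not eligible.
AD&D Coverage — status full-time ✓; service 474 days < 2 years (≈730 days) ✗ → not eligible.
Pet Insurance — status full-time ✓; service 474 days ≥ 120 days ✓; 36 hrs/wk ≥ 32 ✓; age 28 ≥ 18 ✓ → eligible.
Health Insurance — status full-time ✓; service 474 days ≥ 3 months (≈90 days) ✓; dept Product ✗ → not eligible.
Life Insurance — status full-time ✓; service 474 days ≥ 12 months (≈360 days) ✓; rating 3 ≥ 3 ✓; not eligible for AD&D Coverage ✗ → not eligible.
Annual Bonus Plan — service 474 days ≥ 9 months (≈270 days) ✓; rating 3 ≥ 3 ✓; grade P3 < P5 ✗ → not eligible.

Fitness Allowance, Pet Insurance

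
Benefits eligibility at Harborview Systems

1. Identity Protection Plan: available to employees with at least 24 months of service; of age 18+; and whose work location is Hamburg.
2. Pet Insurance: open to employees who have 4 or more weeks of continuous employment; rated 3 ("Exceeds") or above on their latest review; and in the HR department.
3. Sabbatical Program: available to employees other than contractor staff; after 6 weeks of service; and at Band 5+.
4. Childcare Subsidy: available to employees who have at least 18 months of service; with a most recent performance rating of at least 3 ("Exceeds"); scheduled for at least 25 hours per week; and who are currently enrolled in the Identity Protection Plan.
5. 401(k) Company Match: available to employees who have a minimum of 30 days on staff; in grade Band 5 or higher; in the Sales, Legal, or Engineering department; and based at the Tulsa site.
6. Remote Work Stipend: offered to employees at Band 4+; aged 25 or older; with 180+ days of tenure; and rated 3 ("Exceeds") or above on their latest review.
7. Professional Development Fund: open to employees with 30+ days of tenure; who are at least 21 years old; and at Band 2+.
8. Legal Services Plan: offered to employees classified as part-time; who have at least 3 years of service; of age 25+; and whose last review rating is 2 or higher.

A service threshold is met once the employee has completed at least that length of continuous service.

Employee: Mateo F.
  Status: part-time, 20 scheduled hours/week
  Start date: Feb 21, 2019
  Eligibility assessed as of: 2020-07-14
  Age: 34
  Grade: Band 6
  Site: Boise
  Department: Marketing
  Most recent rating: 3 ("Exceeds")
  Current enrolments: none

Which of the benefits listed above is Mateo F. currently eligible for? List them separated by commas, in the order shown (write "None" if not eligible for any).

Sabbatical Program, Remote Work Stipend, Professional Development Fund

Service from Feb 21, 2019 to 2020-07-14: 509 days.
Identity Protection Plan — service 509 days < 24 months (≈720 days) ✗ → not eligible.
Pet Insurance — service 509 days ≥ 4 weeks (≈28 days) ✓; rating 3 ≥ 3 ✓; dept Marketing ✗ → not eligible.
Sabbatical Program — status part-time ✓ (not excluded); service 509 days ≥ 6 weeks (≈42 days) ✓; grade Band 6 ≥ Band 5 ✓ → eligible.
Childcare Subsidy — service 509 days < 18 months (≈540 days) ✗ → not eligible.
401(k) Company Match — service 509 days ≥ 30 days ✓; grade Band 6 ≥ Band 5 ✓; dept Marketing ✗ → not eligible.
Remote Work Stipend — grade Band 6 ≥ Band 4 ✓; age 34 ≥ 25 ✓; service 509 days ≥ 180 days ✓; rating 3 ≥ 3 ✓ → eligible.
Professional Development Fund — service 509 days ≥ 30 days ✓; age 34 ≥ 21 ✓; grade Band 6 ≥ Band 2 ✓ → eligible.
Legal Services Plan — status part-time ✓; service 509 days < 3 years (≈1095 days) ✗ → not eligible.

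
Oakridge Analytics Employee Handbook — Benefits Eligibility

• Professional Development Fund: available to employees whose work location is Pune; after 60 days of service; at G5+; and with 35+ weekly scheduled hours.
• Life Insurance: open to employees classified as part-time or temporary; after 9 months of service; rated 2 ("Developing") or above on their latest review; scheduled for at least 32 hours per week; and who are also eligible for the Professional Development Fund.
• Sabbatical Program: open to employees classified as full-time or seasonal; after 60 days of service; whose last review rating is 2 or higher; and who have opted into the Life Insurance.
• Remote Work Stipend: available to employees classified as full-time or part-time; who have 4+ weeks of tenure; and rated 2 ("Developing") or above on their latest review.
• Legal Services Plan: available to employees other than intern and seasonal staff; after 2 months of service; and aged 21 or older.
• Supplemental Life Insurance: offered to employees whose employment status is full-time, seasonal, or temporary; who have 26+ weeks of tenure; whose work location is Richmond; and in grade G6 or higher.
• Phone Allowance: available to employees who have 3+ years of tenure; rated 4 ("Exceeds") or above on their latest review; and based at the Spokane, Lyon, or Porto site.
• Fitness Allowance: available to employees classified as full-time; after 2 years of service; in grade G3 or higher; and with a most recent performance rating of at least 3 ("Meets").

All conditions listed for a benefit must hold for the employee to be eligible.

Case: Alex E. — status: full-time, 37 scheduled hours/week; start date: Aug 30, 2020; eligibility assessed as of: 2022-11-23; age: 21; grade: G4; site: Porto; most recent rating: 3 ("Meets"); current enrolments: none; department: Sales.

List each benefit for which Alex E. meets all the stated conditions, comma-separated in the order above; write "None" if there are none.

Remote Work Stipend, Legal Services Plan, Fitness Allowance

Service from Aug 30, 2020 to 2022-11-23: 815 days.
Professional Development Fund — site Porto ✗ (not Pune) → not eligible.
Life Insurance — status full-time ✗ (requires part-time or temporary) → not eligible.
Sabbatical Program — status full-time ✓; service 815 days ≥ 60 days ✓; rating 3 ≥ 2 ✓; not enrolled in Life Insurance ✗ → not eligible.
Remote Work Stipend — status full-time ✓; service 815 days ≥ 4 weeks (≈28 days) ✓; rating 3 ≥ 2 ✓ → eligible.
Legal Services Plan — status full-time ✓ (not excluded); service 815 days ≥ 2 months (≈60 days) ✓; age 21 ≥ 21 ✓ → eligible.
Supplemental Life Insurance — status full-time ✓; service 815 days ≥ 26 weeks (≈182 days) ✓; site Porto ✗ (not Richmond) → not eligible.
Phone Allowance — service 815 days < 3 years (≈1095 days) ✗ → not eligible.
Fitness Allowance — status full-time ✓; service 815 days ≥ 2 years (≈730 days) ✓; grade G4 ≥ G3 ✓; rating 3 ≥ 3 ✓ → eligible.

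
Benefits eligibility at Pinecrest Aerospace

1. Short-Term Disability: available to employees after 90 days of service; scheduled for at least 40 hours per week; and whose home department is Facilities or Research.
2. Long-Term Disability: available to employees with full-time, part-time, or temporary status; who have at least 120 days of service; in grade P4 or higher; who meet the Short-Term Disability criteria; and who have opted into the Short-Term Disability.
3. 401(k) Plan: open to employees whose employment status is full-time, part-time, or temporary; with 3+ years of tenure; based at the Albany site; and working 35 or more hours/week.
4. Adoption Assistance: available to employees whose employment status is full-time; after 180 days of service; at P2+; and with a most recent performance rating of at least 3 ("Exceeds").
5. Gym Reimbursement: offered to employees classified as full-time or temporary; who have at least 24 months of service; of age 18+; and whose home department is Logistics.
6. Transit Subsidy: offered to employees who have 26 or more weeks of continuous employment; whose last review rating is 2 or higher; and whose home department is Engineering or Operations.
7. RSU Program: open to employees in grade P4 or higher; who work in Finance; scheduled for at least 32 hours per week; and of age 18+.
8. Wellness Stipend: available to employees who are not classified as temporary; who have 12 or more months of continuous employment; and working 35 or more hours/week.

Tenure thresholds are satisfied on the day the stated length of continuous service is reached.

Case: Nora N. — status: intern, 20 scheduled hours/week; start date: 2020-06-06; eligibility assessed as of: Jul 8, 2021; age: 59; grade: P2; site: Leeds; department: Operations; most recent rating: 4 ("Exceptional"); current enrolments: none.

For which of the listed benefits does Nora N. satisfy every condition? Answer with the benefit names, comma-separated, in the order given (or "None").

Transit Subsidy

Service from 2020-06-06 to Jul 8, 2021: 397 days.
Short-Term Disability — service 397 days ≥ 90 days ✓; 20 hrs/wk < 40 ✗ → not eligible.
Long-Term Disability — status intern ✗ (requires full-time, part-time, or temporary) → not eligible.
401(k) Plan — status intern ✗ (requires full-time, part-time, or temporary) → not eligible.
Adoption Assistance — status intern ✗ (requires full-time) → not eligible.
Gym Reimbursement — status intern ✗ (requires full-time or temporary) → not eligible.
Transit Subsidy — service 397 days ≥ 26 weeks (≈182 days) ✓; rating 4 ≥ 2 ✓; dept Operations ✓ → eligible.
RSU Program — grade P2 < P4 ✗ → not eligible.
Wellness Stipend — status intern ✓ (not excluded); service 397 days ≥ 12 months (≈360 days) ✓; 20 hrs/wk < 35 ✗ → not eligible.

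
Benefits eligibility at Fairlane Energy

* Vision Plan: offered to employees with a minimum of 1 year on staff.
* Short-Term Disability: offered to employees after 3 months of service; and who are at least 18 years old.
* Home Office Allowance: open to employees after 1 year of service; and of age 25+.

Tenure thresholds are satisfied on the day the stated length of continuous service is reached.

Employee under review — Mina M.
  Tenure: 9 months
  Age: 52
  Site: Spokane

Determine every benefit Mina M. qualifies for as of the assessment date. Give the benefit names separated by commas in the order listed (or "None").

Vision Plan — service 9 months < 1 year (≈365 days) ✗ → not eligible.
Short-Term Disability — service 9 months ≥ 3 months ✓; age 52 ≥ 18 ✓ → eligible.
Home Office Allowance — service 9 months < 1 year (≈365 days) ✗ → not eligible.

Short-Term Disability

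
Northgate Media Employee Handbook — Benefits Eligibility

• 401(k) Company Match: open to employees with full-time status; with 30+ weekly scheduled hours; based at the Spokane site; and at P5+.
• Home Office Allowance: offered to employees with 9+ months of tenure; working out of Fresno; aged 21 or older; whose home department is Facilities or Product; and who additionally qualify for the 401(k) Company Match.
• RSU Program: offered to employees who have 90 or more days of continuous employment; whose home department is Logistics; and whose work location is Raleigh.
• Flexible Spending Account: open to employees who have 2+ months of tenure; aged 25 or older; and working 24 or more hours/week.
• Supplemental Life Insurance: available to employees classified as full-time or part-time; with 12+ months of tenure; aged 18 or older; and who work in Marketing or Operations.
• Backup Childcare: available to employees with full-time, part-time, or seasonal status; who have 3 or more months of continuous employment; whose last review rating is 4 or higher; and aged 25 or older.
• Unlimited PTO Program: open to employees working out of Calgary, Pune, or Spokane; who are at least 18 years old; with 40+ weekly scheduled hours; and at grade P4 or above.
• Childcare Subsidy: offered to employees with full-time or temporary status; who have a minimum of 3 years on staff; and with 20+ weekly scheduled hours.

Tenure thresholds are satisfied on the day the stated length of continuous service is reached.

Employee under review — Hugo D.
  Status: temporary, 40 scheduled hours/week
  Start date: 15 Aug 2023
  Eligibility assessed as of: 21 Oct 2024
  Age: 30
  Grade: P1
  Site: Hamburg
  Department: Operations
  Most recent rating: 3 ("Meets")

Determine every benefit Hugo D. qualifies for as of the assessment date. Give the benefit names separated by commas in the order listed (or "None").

Service from 15 Aug 2023 to 21 Oct 2024: 433 days.
401(k) Company Match — status temporary ✗ (requires full-time) → not eligible.
Home Office Allowance — service 433 days ≥ 9 months (≈270 days) ✓; site Hamburg ✗ (not Fresno) → not eligible.
RSU Program — service 433 days ≥ 90 days ✓; dept Operations ✗ → not eligible.
Flexible Spending Account — service 433 days ≥ 2 months (≈60 days) ✓; age 30 ≥ 25 ✓; 40 hrs/wk ≥ 24 ✓ → eligible.
Supplemental Life Insurance — status temporary ✗ (requires full-time or part-time) → not eligible.
Backup Childcare — status temporary ✗ (requires full-time, part-time, or seasonal) → not eligible.
Unlimited PTO Program — site Hamburg ✗ (not Calgary, Pune, or Spokane) → not eligible.
Childcare Subsidy — status temporary ✓; service 433 days < 3 years (≈1095 days) ✗ → not eligible.

Flexible Spending Account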